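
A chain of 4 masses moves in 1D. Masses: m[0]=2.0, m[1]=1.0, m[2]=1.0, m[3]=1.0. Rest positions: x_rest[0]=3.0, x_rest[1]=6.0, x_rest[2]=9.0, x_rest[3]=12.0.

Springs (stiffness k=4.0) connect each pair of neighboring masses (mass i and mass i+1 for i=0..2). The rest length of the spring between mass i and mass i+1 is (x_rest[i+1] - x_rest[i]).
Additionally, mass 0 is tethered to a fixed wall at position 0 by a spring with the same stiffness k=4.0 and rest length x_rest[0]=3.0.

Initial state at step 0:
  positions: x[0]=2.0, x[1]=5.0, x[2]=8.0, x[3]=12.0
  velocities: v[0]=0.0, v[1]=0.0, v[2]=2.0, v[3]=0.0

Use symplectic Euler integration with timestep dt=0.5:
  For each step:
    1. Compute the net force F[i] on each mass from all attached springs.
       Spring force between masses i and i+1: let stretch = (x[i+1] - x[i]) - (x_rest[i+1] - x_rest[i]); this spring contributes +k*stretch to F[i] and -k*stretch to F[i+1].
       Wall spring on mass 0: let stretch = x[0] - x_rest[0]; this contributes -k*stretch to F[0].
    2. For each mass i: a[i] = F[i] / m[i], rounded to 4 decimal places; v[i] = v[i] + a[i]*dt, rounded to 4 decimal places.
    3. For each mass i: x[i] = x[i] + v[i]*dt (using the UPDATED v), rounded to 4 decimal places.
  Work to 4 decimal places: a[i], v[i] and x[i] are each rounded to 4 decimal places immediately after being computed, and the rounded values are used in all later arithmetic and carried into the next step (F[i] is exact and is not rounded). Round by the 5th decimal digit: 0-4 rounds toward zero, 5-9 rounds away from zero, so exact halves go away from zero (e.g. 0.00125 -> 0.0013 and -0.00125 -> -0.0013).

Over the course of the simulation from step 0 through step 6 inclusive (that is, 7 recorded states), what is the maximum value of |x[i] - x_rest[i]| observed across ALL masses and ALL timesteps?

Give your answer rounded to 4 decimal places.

Step 0: x=[2.0000 5.0000 8.0000 12.0000] v=[0.0000 0.0000 2.0000 0.0000]
Step 1: x=[2.5000 5.0000 10.0000 11.0000] v=[1.0000 0.0000 4.0000 -2.0000]
Step 2: x=[3.0000 7.5000 8.0000 12.0000] v=[1.0000 5.0000 -4.0000 2.0000]
Step 3: x=[4.2500 6.0000 9.5000 12.0000] v=[2.5000 -3.0000 3.0000 0.0000]
Step 4: x=[4.2500 6.2500 10.0000 12.5000] v=[0.0000 0.5000 1.0000 1.0000]
Step 5: x=[3.1250 8.2500 9.2500 13.5000] v=[-2.2500 4.0000 -1.5000 2.0000]
Step 6: x=[3.0000 6.1250 11.7500 13.2500] v=[-0.2500 -4.2500 5.0000 -0.5000]
Max displacement = 2.7500

Answer: 2.7500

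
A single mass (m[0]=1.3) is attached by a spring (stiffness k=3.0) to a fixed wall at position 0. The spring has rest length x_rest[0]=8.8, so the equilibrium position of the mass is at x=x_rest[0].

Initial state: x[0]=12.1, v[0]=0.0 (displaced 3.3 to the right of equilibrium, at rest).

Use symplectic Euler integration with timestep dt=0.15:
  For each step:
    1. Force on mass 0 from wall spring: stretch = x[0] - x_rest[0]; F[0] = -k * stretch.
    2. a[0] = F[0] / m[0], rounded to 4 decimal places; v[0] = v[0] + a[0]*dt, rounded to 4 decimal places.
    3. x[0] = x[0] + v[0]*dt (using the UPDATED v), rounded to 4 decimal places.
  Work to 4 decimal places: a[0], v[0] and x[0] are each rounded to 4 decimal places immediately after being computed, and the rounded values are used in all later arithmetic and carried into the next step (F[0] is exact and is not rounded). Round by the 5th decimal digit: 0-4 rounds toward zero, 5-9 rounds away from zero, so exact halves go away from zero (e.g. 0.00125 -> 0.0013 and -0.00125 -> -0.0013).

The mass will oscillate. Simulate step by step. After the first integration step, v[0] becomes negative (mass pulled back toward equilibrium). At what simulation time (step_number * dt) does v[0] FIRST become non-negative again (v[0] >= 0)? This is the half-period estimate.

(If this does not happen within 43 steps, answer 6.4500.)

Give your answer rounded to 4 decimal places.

Step 0: x=[12.1000] v=[0.0000]
Step 1: x=[11.9287] v=[-1.1423]
Step 2: x=[11.5949] v=[-2.2253]
Step 3: x=[11.1160] v=[-3.1928]
Step 4: x=[10.5168] v=[-3.9945]
Step 5: x=[9.8285] v=[-4.5888]
Step 6: x=[9.0868] v=[-4.9448]
Step 7: x=[8.3302] v=[-5.0441]
Step 8: x=[7.5980] v=[-4.8815]
Step 9: x=[6.9282] v=[-4.4654]
Step 10: x=[6.3556] v=[-3.8175]
Step 11: x=[5.9099] v=[-2.9714]
Step 12: x=[5.6143] v=[-1.9710]
Step 13: x=[5.4841] v=[-0.8683]
Step 14: x=[5.5260] v=[0.2795]
First v>=0 after going negative at step 14, time=2.1000

Answer: 2.1000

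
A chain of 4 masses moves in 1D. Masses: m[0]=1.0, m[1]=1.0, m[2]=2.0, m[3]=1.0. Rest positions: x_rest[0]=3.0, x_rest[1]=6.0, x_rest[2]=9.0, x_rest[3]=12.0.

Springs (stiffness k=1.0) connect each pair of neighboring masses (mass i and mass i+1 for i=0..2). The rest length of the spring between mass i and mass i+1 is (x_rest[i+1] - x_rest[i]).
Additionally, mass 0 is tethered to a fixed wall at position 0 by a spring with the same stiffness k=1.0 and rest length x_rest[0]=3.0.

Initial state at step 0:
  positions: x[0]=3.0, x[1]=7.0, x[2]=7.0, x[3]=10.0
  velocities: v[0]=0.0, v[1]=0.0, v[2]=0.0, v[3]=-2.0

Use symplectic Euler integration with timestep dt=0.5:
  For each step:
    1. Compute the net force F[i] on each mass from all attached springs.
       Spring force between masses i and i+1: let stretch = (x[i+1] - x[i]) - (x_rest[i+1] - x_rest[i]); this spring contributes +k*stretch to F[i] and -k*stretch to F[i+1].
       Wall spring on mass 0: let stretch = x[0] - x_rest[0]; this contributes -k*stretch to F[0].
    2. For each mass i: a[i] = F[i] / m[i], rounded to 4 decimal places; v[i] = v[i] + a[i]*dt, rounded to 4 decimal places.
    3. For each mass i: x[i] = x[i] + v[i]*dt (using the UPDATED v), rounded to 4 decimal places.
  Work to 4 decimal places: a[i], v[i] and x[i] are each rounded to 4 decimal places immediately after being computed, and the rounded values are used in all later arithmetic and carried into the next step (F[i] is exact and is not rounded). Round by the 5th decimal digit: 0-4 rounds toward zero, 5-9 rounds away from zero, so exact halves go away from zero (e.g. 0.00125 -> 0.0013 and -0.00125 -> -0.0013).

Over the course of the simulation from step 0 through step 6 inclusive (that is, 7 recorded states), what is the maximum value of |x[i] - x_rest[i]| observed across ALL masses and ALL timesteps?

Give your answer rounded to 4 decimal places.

Step 0: x=[3.0000 7.0000 7.0000 10.0000] v=[0.0000 0.0000 0.0000 -2.0000]
Step 1: x=[3.2500 6.0000 7.3750 9.0000] v=[0.5000 -2.0000 0.7500 -2.0000]
Step 2: x=[3.3750 4.6563 7.7813 8.3438] v=[0.2500 -2.6875 0.8125 -1.3125]
Step 3: x=[2.9766 3.7735 7.8673 8.2969] v=[-0.7969 -1.7657 0.1719 -0.0938]
Step 4: x=[2.0332 3.7149 7.4952 8.8926] v=[-1.8868 -0.1173 -0.7442 1.1914]
Step 5: x=[1.0019 4.1809 6.8252 9.8890] v=[-2.0626 0.9320 -1.3400 1.9927]
Step 6: x=[0.5149 4.5133 6.2077 10.8694] v=[-0.9741 0.6647 -1.2351 1.9608]
Max displacement = 3.7031

Answer: 3.7031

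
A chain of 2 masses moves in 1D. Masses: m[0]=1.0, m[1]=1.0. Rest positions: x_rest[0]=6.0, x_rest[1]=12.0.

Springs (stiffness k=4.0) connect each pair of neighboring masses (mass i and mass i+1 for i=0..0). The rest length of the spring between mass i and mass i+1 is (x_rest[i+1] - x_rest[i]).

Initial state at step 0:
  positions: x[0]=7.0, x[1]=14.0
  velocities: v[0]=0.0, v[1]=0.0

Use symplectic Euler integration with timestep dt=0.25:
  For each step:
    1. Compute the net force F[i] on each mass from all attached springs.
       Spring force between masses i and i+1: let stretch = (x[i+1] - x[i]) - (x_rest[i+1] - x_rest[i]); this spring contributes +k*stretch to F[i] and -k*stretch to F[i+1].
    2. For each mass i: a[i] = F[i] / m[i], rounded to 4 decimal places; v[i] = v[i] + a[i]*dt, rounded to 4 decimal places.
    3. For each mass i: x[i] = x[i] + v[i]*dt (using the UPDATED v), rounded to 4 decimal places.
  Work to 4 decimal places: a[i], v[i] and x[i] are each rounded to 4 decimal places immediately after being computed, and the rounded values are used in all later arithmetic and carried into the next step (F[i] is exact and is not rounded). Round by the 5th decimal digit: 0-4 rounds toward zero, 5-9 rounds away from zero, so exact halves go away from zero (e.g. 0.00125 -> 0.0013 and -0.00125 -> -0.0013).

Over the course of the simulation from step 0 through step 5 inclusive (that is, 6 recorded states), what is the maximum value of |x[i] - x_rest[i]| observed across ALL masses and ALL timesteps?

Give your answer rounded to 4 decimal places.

Step 0: x=[7.0000 14.0000] v=[0.0000 0.0000]
Step 1: x=[7.2500 13.7500] v=[1.0000 -1.0000]
Step 2: x=[7.6250 13.3750] v=[1.5000 -1.5000]
Step 3: x=[7.9375 13.0625] v=[1.2500 -1.2500]
Step 4: x=[8.0313 12.9688] v=[0.3750 -0.3750]
Step 5: x=[7.8594 13.1407] v=[-0.6875 0.6875]
Max displacement = 2.0313

Answer: 2.0313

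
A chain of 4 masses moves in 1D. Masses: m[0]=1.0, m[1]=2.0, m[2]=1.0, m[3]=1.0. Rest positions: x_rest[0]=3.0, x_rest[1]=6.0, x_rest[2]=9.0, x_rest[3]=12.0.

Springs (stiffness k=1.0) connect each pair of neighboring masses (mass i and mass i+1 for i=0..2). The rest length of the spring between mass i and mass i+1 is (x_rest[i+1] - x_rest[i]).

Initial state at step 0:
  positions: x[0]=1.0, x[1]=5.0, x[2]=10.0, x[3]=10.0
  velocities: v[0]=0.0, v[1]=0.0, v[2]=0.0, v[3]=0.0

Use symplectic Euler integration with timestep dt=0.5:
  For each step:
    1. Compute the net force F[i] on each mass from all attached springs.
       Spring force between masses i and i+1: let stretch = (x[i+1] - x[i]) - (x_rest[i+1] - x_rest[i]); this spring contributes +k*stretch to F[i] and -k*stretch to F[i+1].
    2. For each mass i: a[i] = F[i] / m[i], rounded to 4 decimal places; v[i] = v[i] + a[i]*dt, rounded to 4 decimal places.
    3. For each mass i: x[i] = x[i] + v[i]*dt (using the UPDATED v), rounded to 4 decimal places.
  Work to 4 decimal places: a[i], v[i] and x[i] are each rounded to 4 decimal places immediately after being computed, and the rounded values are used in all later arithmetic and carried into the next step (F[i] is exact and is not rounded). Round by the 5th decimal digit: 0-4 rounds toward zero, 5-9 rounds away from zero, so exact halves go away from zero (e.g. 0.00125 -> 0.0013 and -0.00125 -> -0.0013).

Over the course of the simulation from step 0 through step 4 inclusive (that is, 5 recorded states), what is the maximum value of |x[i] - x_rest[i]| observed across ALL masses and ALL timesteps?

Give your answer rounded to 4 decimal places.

Step 0: x=[1.0000 5.0000 10.0000 10.0000] v=[0.0000 0.0000 0.0000 0.0000]
Step 1: x=[1.2500 5.1250 8.7500 10.7500] v=[0.5000 0.2500 -2.5000 1.5000]
Step 2: x=[1.7188 5.2188 7.0938 11.7500] v=[0.9375 0.1875 -3.3125 2.0000]
Step 3: x=[2.3126 5.1094 6.1329 12.3360] v=[1.1875 -0.2188 -1.9219 1.1719]
Step 4: x=[2.8556 4.7783 6.4669 12.1212] v=[1.0859 -0.6622 0.6679 -0.4297]
Max displacement = 2.8671

Answer: 2.8671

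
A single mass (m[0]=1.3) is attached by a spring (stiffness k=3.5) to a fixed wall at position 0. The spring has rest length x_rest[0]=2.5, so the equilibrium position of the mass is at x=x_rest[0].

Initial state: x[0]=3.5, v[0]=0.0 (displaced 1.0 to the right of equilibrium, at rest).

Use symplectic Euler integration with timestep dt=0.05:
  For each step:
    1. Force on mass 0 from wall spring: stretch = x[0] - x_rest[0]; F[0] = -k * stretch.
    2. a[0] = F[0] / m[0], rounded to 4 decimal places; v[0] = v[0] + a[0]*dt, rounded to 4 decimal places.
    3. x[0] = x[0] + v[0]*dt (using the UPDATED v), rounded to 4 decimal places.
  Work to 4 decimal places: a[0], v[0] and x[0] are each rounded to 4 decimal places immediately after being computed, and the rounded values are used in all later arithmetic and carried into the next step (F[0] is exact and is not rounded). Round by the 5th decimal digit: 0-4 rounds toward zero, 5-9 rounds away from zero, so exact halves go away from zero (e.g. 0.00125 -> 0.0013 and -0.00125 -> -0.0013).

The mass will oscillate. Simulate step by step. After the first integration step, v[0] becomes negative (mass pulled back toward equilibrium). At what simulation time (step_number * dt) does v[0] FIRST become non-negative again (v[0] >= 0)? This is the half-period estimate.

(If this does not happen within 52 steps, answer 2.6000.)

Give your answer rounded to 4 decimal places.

Step 0: x=[3.5000] v=[0.0000]
Step 1: x=[3.4933] v=[-0.1346]
Step 2: x=[3.4799] v=[-0.2683]
Step 3: x=[3.4599] v=[-0.4002]
Step 4: x=[3.4334] v=[-0.5294]
Step 5: x=[3.4006] v=[-0.6551]
Step 6: x=[3.3618] v=[-0.7763]
Step 7: x=[3.3172] v=[-0.8923]
Step 8: x=[3.2671] v=[-1.0023]
Step 9: x=[3.2118] v=[-1.1056]
Step 10: x=[3.1517] v=[-1.2014]
Step 11: x=[3.0872] v=[-1.2891]
Step 12: x=[3.0188] v=[-1.3681]
Step 13: x=[2.9469] v=[-1.4379]
Step 14: x=[2.8720] v=[-1.4981]
Step 15: x=[2.7946] v=[-1.5482]
Step 16: x=[2.7152] v=[-1.5879]
Step 17: x=[2.6344] v=[-1.6169]
Step 18: x=[2.5527] v=[-1.6350]
Step 19: x=[2.4706] v=[-1.6421]
Step 20: x=[2.3887] v=[-1.6381]
Step 21: x=[2.3075] v=[-1.6231]
Step 22: x=[2.2276] v=[-1.5972]
Step 23: x=[2.1496] v=[-1.5605]
Step 24: x=[2.0739] v=[-1.5133]
Step 25: x=[2.0011] v=[-1.4559]
Step 26: x=[1.9317] v=[-1.3887]
Step 27: x=[1.8661] v=[-1.3122]
Step 28: x=[1.8048] v=[-1.2269]
Step 29: x=[1.7481] v=[-1.1333]
Step 30: x=[1.6965] v=[-1.0321]
Step 31: x=[1.6503] v=[-0.9239]
Step 32: x=[1.6098] v=[-0.8095]
Step 33: x=[1.5753] v=[-0.6897]
Step 34: x=[1.5470] v=[-0.5652]
Step 35: x=[1.5252] v=[-0.4369]
Step 36: x=[1.5099] v=[-0.3057]
Step 37: x=[1.5013] v=[-0.1724]
Step 38: x=[1.4994] v=[-0.0380]
Step 39: x=[1.5042] v=[0.0967]
First v>=0 after going negative at step 39, time=1.9500

Answer: 1.9500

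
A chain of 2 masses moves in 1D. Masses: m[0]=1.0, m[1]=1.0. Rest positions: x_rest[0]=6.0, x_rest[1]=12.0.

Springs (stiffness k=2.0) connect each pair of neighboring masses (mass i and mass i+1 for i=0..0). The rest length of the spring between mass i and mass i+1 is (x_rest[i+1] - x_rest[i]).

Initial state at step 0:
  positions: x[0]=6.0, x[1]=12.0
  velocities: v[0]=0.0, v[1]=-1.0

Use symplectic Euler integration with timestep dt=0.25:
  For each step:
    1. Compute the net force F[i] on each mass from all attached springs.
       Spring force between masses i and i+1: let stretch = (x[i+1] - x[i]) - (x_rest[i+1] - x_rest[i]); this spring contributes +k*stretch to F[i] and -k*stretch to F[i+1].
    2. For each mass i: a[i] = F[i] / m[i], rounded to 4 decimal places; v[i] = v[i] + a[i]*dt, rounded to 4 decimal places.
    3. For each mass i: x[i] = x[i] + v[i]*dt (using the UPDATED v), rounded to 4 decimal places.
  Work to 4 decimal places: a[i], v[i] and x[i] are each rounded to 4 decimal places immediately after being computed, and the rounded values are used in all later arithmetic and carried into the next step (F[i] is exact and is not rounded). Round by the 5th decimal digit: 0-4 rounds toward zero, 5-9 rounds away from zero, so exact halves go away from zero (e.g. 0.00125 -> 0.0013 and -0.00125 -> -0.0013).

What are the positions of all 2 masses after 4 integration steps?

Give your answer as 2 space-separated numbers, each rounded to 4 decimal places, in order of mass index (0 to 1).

Step 0: x=[6.0000 12.0000] v=[0.0000 -1.0000]
Step 1: x=[6.0000 11.7500] v=[0.0000 -1.0000]
Step 2: x=[5.9688 11.5313] v=[-0.1250 -0.8750]
Step 3: x=[5.8829 11.3672] v=[-0.3438 -0.6563]
Step 4: x=[5.7325 11.2676] v=[-0.6017 -0.3985]

Answer: 5.7325 11.2676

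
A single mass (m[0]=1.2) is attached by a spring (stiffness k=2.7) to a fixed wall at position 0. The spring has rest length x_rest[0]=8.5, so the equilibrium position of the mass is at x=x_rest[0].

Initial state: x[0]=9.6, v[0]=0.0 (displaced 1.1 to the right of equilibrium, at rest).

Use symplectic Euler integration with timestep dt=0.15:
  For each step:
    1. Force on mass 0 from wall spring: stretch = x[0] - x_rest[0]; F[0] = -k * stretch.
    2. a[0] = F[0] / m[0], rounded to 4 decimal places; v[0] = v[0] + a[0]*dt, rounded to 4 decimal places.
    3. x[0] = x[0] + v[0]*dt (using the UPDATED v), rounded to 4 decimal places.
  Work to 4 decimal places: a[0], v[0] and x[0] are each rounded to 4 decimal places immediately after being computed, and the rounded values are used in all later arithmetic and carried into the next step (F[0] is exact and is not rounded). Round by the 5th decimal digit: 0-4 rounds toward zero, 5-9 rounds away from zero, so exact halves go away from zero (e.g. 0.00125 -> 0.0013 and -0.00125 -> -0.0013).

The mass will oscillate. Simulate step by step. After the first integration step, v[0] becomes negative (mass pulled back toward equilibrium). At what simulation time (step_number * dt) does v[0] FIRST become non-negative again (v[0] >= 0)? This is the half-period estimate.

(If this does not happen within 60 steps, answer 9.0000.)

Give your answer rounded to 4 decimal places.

Step 0: x=[9.6000] v=[0.0000]
Step 1: x=[9.5443] v=[-0.3713]
Step 2: x=[9.4357] v=[-0.7238]
Step 3: x=[9.2798] v=[-1.0396]
Step 4: x=[9.0844] v=[-1.3028]
Step 5: x=[8.8594] v=[-1.5000]
Step 6: x=[8.6162] v=[-1.6213]
Step 7: x=[8.3671] v=[-1.6605]
Step 8: x=[8.1247] v=[-1.6157]
Step 9: x=[7.9014] v=[-1.4890]
Step 10: x=[7.7084] v=[-1.2870]
Step 11: x=[7.5554] v=[-1.0198]
Step 12: x=[7.4503] v=[-0.7010]
Step 13: x=[7.3983] v=[-0.3467]
Step 14: x=[7.4021] v=[0.0251]
First v>=0 after going negative at step 14, time=2.1000

Answer: 2.1000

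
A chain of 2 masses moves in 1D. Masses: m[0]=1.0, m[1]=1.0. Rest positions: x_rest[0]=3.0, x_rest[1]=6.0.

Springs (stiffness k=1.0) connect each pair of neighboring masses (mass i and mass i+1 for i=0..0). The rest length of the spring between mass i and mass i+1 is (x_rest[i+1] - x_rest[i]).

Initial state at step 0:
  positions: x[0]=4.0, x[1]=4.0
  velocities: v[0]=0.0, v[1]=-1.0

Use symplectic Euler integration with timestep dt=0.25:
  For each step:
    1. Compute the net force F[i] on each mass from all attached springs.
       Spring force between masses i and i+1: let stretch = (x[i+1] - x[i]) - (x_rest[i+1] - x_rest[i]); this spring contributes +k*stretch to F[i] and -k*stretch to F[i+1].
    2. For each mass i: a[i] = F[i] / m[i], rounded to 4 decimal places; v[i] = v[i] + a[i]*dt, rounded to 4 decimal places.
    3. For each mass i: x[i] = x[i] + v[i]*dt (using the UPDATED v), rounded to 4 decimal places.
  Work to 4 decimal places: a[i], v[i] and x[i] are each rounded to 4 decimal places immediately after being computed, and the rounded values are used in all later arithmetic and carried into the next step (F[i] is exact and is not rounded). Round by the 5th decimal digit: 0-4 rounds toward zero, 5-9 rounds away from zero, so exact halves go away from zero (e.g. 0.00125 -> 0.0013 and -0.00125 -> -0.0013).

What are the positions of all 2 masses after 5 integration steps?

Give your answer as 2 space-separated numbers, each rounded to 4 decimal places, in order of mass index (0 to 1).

Step 0: x=[4.0000 4.0000] v=[0.0000 -1.0000]
Step 1: x=[3.8125 3.9375] v=[-0.7500 -0.2500]
Step 2: x=[3.4453 4.0547] v=[-1.4688 0.4688]
Step 3: x=[2.9287 4.3213] v=[-2.0665 1.0665]
Step 4: x=[2.3116 4.6884] v=[-2.4684 1.4684]
Step 5: x=[1.6556 5.0945] v=[-2.6242 1.6242]

Answer: 1.6556 5.0945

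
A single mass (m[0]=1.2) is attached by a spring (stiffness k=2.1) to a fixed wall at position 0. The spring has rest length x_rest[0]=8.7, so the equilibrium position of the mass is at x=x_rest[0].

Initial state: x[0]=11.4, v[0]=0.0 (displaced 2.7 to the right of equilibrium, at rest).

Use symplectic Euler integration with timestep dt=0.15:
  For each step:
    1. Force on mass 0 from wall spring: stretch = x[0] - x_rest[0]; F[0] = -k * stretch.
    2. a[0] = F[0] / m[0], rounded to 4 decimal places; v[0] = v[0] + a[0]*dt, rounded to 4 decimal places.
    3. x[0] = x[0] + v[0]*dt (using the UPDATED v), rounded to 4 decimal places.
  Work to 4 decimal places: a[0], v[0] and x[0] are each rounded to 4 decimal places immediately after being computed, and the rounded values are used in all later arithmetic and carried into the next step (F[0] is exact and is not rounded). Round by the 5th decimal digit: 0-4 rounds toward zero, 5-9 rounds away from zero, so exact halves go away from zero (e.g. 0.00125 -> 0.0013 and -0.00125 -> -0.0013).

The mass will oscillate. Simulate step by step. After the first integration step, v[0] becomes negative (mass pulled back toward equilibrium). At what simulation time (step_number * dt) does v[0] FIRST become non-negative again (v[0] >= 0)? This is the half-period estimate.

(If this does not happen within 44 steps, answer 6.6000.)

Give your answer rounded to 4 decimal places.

Answer: 2.4000

Derivation:
Step 0: x=[11.4000] v=[0.0000]
Step 1: x=[11.2937] v=[-0.7088]
Step 2: x=[11.0852] v=[-1.3897]
Step 3: x=[10.7828] v=[-2.0158]
Step 4: x=[10.3984] v=[-2.5625]
Step 5: x=[9.9472] v=[-3.0083]
Step 6: x=[9.4468] v=[-3.3357]
Step 7: x=[8.9170] v=[-3.5317]
Step 8: x=[8.3787] v=[-3.5887]
Step 9: x=[7.8530] v=[-3.5044]
Step 10: x=[7.3607] v=[-3.2821]
Step 11: x=[6.9211] v=[-2.9305]
Step 12: x=[6.5516] v=[-2.4635]
Step 13: x=[6.2667] v=[-1.8995]
Step 14: x=[6.0776] v=[-1.2608]
Step 15: x=[5.9917] v=[-0.5724]
Step 16: x=[6.0125] v=[0.1385]
First v>=0 after going negative at step 16, time=2.4000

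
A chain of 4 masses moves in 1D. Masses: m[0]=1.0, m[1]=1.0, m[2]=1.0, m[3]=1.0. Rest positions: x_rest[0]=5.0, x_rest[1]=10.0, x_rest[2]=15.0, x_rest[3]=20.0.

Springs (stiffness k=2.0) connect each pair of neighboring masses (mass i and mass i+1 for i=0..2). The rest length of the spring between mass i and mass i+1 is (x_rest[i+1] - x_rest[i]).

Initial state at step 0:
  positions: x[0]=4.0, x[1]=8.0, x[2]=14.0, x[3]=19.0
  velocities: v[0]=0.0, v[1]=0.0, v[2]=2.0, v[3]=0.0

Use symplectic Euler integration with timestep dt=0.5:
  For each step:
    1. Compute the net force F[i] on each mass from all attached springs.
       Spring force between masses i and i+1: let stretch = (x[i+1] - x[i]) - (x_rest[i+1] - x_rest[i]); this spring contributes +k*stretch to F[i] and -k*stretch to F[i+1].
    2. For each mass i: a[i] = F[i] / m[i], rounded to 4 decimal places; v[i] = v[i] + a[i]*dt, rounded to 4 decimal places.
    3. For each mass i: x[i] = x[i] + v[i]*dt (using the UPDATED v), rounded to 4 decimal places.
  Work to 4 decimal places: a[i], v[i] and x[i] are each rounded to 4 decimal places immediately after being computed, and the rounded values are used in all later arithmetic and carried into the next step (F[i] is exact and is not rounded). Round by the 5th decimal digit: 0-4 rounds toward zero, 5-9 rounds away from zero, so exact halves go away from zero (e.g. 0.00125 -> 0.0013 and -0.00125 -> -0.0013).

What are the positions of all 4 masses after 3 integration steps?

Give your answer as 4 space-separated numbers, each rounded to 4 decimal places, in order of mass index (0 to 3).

Answer: 3.8750 9.8750 14.6250 19.6250

Derivation:
Step 0: x=[4.0000 8.0000 14.0000 19.0000] v=[0.0000 0.0000 2.0000 0.0000]
Step 1: x=[3.5000 9.0000 14.5000 19.0000] v=[-1.0000 2.0000 1.0000 0.0000]
Step 2: x=[3.2500 10.0000 14.5000 19.2500] v=[-0.5000 2.0000 0.0000 0.5000]
Step 3: x=[3.8750 9.8750 14.6250 19.6250] v=[1.2500 -0.2500 0.2500 0.7500]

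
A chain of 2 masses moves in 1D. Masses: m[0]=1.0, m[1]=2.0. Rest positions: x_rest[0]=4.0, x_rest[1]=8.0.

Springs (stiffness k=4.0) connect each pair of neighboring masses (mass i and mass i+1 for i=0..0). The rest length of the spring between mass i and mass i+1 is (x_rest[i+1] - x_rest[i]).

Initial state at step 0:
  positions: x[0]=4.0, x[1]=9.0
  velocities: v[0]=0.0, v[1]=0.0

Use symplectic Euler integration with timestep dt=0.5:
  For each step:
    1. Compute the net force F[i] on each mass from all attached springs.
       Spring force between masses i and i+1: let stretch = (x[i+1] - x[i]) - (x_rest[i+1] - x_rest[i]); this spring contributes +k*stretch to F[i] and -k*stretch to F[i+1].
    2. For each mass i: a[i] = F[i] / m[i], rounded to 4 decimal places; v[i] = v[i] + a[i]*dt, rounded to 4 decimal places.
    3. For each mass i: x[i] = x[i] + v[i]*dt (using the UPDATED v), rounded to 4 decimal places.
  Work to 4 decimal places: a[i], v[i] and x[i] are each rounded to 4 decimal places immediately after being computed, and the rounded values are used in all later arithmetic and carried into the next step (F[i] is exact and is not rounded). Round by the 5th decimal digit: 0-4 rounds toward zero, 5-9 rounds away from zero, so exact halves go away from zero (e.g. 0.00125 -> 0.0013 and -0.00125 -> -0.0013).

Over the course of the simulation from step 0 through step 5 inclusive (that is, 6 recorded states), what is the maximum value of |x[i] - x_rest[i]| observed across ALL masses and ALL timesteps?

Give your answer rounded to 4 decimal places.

Step 0: x=[4.0000 9.0000] v=[0.0000 0.0000]
Step 1: x=[5.0000 8.5000] v=[2.0000 -1.0000]
Step 2: x=[5.5000 8.2500] v=[1.0000 -0.5000]
Step 3: x=[4.7500 8.6250] v=[-1.5000 0.7500]
Step 4: x=[3.8750 9.0625] v=[-1.7500 0.8750]
Step 5: x=[4.1875 8.9063] v=[0.6250 -0.3125]
Max displacement = 1.5000

Answer: 1.5000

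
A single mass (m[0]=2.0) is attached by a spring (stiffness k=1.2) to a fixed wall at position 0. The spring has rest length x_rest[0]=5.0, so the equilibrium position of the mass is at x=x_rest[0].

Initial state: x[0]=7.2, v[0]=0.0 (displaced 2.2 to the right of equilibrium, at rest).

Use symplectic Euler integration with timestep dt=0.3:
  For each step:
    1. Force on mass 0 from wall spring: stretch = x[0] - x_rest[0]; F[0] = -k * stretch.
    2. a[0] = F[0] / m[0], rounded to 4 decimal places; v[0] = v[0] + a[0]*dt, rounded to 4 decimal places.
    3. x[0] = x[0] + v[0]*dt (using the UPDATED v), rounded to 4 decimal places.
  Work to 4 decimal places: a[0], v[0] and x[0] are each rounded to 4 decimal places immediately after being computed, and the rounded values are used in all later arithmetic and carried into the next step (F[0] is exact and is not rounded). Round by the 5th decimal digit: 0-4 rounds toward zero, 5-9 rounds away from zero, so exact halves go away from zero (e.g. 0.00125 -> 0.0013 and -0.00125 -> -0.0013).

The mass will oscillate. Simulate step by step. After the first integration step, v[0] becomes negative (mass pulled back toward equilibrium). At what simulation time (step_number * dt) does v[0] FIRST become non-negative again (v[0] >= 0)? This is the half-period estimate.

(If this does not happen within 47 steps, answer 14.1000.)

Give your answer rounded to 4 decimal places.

Answer: 4.2000

Derivation:
Step 0: x=[7.2000] v=[0.0000]
Step 1: x=[7.0812] v=[-0.3960]
Step 2: x=[6.8500] v=[-0.7706]
Step 3: x=[6.5189] v=[-1.1036]
Step 4: x=[6.1058] v=[-1.3770]
Step 5: x=[5.6330] v=[-1.5761]
Step 6: x=[5.1260] v=[-1.6900]
Step 7: x=[4.6122] v=[-1.7127]
Step 8: x=[4.1193] v=[-1.6429]
Step 9: x=[3.6740] v=[-1.4844]
Step 10: x=[3.3003] v=[-1.2457]
Step 11: x=[3.0184] v=[-0.9398]
Step 12: x=[2.8435] v=[-0.5831]
Step 13: x=[2.7850] v=[-0.1949]
Step 14: x=[2.8461] v=[0.2038]
First v>=0 after going negative at step 14, time=4.2000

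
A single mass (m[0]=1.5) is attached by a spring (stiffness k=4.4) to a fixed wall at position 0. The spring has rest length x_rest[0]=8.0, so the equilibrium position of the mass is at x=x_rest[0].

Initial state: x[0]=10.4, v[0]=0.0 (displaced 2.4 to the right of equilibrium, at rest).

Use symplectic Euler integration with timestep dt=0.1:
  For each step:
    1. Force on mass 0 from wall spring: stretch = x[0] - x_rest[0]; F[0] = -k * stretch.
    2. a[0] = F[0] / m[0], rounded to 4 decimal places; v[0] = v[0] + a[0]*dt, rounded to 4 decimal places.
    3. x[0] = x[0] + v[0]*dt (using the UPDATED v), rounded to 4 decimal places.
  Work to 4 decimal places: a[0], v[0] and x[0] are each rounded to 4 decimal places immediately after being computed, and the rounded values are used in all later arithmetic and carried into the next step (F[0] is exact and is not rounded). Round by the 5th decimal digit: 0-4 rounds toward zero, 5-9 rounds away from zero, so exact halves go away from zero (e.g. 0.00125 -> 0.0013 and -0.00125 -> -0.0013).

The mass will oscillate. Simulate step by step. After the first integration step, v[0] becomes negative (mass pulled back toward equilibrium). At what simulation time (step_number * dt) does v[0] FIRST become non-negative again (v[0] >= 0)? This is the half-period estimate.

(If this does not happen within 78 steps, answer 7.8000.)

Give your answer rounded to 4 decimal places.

Answer: 1.9000

Derivation:
Step 0: x=[10.4000] v=[0.0000]
Step 1: x=[10.3296] v=[-0.7040]
Step 2: x=[10.1909] v=[-1.3874]
Step 3: x=[9.9879] v=[-2.0301]
Step 4: x=[9.7266] v=[-2.6132]
Step 5: x=[9.4146] v=[-3.1197]
Step 6: x=[9.0611] v=[-3.5347]
Step 7: x=[8.6765] v=[-3.8460]
Step 8: x=[8.2721] v=[-4.0444]
Step 9: x=[7.8597] v=[-4.1242]
Step 10: x=[7.4514] v=[-4.0831]
Step 11: x=[7.0592] v=[-3.9222]
Step 12: x=[6.6946] v=[-3.6462]
Step 13: x=[6.3683] v=[-3.2633]
Step 14: x=[6.0898] v=[-2.7847]
Step 15: x=[5.8674] v=[-2.2244]
Step 16: x=[5.7075] v=[-1.5988]
Step 17: x=[5.6149] v=[-0.9263]
Step 18: x=[5.5922] v=[-0.2267]
Step 19: x=[5.6402] v=[0.4796]
First v>=0 after going negative at step 19, time=1.9000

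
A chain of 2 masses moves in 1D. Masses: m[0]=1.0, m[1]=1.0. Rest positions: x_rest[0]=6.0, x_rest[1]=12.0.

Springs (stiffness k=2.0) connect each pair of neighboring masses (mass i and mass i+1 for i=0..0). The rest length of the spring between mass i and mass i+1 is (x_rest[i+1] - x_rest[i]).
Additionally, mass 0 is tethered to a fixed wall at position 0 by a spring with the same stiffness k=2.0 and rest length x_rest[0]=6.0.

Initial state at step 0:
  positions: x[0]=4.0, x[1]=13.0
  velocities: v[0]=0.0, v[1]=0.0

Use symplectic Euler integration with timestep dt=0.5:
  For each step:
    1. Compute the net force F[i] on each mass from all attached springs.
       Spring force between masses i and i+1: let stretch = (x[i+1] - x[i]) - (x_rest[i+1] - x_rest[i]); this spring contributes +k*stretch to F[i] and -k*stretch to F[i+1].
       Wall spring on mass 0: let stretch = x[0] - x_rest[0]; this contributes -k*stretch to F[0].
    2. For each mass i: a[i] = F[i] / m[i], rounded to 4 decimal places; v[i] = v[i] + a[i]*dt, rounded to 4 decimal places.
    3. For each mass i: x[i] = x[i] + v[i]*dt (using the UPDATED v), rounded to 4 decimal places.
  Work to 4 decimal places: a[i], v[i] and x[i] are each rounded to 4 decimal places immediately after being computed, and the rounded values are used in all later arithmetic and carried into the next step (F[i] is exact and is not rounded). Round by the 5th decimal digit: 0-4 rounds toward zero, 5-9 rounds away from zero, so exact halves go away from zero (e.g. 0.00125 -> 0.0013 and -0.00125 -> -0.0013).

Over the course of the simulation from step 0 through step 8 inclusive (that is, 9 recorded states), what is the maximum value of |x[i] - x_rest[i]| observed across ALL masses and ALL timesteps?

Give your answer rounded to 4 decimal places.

Answer: 2.3203

Derivation:
Step 0: x=[4.0000 13.0000] v=[0.0000 0.0000]
Step 1: x=[6.5000 11.5000] v=[5.0000 -3.0000]
Step 2: x=[8.2500 10.5000] v=[3.5000 -2.0000]
Step 3: x=[7.0000 11.3750] v=[-2.5000 1.7500]
Step 4: x=[4.4375 13.0625] v=[-5.1250 3.3750]
Step 5: x=[3.9688 13.4375] v=[-0.9375 0.7500]
Step 6: x=[6.2500 12.0782] v=[4.5624 -2.7187]
Step 7: x=[8.3203 10.8048] v=[4.1406 -2.5469]
Step 8: x=[7.4727 11.2891] v=[-1.6952 0.9686]
Max displacement = 2.3203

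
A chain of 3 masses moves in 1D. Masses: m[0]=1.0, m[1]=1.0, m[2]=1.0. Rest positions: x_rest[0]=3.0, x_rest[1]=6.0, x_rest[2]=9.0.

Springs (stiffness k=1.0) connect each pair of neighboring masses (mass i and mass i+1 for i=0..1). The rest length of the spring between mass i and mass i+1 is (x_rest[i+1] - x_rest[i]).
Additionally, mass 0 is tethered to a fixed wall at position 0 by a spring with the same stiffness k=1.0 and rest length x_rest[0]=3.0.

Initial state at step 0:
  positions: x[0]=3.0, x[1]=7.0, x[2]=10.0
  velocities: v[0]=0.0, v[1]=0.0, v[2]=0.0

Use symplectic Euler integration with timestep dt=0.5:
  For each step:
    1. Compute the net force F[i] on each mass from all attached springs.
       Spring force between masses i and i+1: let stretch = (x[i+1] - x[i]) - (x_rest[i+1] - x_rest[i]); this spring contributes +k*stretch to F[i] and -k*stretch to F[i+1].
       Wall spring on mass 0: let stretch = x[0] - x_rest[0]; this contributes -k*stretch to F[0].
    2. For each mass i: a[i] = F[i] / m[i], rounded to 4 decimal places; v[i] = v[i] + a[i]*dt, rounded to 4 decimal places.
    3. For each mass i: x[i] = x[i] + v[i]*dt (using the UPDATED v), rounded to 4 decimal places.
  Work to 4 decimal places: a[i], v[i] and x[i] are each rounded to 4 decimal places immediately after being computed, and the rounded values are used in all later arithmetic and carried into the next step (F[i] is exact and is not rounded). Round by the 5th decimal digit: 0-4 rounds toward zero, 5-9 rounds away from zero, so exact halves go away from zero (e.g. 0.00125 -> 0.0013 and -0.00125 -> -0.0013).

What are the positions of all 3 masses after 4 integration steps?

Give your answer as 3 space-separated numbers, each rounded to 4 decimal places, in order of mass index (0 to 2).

Step 0: x=[3.0000 7.0000 10.0000] v=[0.0000 0.0000 0.0000]
Step 1: x=[3.2500 6.7500 10.0000] v=[0.5000 -0.5000 0.0000]
Step 2: x=[3.5625 6.4375 9.9375] v=[0.6250 -0.6250 -0.1250]
Step 3: x=[3.7032 6.2813 9.7500] v=[0.2813 -0.3125 -0.3750]
Step 4: x=[3.5626 6.3477 9.4453] v=[-0.2813 0.1328 -0.6094]

Answer: 3.5626 6.3477 9.4453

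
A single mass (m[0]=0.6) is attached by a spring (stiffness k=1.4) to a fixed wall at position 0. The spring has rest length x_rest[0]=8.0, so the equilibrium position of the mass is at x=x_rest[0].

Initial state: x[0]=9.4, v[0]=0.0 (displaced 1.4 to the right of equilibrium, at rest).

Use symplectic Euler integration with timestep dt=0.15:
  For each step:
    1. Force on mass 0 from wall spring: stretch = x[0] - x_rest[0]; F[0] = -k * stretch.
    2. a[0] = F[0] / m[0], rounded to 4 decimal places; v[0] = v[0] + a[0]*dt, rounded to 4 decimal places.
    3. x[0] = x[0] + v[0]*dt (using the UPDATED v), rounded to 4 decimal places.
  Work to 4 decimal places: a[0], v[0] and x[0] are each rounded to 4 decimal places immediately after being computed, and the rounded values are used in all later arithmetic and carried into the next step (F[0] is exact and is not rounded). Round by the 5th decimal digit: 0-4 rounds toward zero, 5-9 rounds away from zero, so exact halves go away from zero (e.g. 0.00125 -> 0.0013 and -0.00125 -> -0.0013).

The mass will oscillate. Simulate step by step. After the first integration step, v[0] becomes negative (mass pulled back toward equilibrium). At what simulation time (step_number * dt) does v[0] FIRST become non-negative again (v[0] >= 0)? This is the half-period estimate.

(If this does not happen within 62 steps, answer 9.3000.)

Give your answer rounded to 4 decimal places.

Answer: 2.1000

Derivation:
Step 0: x=[9.4000] v=[0.0000]
Step 1: x=[9.3265] v=[-0.4900]
Step 2: x=[9.1834] v=[-0.9543]
Step 3: x=[8.9781] v=[-1.3685]
Step 4: x=[8.7215] v=[-1.7108]
Step 5: x=[8.4270] v=[-1.9633]
Step 6: x=[8.1101] v=[-2.1127]
Step 7: x=[7.7874] v=[-2.1512]
Step 8: x=[7.4759] v=[-2.0768]
Step 9: x=[7.1919] v=[-1.8934]
Step 10: x=[6.9503] v=[-1.6106]
Step 11: x=[6.7638] v=[-1.2432]
Step 12: x=[6.6422] v=[-0.8105]
Step 13: x=[6.5919] v=[-0.3353]
Step 14: x=[6.6155] v=[0.1575]
First v>=0 after going negative at step 14, time=2.1000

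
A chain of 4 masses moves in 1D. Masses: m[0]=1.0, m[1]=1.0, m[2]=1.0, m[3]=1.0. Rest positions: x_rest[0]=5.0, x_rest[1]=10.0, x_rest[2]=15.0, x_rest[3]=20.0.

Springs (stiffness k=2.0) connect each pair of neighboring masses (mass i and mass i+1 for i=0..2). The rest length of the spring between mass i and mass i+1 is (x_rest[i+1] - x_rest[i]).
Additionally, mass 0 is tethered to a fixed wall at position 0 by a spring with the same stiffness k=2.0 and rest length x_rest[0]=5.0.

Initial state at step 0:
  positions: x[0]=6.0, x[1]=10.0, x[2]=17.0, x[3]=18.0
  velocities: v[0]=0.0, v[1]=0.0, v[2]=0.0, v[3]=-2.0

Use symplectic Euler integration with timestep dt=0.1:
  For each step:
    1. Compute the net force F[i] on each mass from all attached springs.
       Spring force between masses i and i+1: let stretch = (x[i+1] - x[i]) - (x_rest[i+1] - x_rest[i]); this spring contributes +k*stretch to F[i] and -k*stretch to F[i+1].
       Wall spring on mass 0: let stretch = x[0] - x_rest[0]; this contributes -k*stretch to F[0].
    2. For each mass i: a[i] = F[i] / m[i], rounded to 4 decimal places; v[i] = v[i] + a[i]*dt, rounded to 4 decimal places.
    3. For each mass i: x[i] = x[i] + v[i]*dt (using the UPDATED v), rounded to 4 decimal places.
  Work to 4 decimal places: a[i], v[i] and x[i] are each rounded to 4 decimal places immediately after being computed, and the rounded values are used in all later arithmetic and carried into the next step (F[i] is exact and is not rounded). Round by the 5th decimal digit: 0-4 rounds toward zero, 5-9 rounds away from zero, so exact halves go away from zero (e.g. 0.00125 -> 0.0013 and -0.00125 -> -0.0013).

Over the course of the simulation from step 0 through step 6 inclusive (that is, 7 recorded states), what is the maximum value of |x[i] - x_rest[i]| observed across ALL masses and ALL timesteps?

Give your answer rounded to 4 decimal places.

Step 0: x=[6.0000 10.0000 17.0000 18.0000] v=[0.0000 0.0000 0.0000 -2.0000]
Step 1: x=[5.9600 10.0600 16.8800 17.8800] v=[-0.4000 0.6000 -1.2000 -1.2000]
Step 2: x=[5.8828 10.1744 16.6436 17.8400] v=[-0.7720 1.1440 -2.3640 -0.4000]
Step 3: x=[5.7738 10.3324 16.3017 17.8761] v=[-1.0902 1.5795 -3.4186 0.3607]
Step 4: x=[5.6405 10.5186 15.8719 17.9807] v=[-1.3332 1.8616 -4.2976 1.0458]
Step 5: x=[5.4919 10.7143 15.3773 18.1431] v=[-1.4857 1.9566 -4.9465 1.6240]
Step 6: x=[5.3379 10.8988 14.8447 18.3502] v=[-1.5396 1.8447 -5.3259 2.0708]
Max displacement = 2.1600

Answer: 2.1600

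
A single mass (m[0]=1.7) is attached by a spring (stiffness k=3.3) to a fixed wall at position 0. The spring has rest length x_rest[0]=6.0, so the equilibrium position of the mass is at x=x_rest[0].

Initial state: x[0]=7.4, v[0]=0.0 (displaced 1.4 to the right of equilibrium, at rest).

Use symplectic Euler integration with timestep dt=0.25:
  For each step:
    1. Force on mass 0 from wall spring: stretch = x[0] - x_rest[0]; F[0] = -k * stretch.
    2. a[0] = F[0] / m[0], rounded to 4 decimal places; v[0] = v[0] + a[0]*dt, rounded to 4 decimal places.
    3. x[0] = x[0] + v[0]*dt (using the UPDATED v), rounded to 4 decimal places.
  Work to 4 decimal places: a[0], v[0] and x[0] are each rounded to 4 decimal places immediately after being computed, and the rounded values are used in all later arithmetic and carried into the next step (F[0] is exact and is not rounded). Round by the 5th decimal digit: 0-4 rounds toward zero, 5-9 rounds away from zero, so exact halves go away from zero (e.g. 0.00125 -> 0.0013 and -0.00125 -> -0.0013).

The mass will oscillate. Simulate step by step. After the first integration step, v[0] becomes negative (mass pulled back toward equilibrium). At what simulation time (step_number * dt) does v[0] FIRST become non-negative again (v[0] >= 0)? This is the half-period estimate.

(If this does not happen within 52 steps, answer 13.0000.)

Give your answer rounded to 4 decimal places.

Step 0: x=[7.4000] v=[0.0000]
Step 1: x=[7.2302] v=[-0.6794]
Step 2: x=[6.9111] v=[-1.2764]
Step 3: x=[6.4815] v=[-1.7186]
Step 4: x=[5.9934] v=[-1.9523]
Step 5: x=[5.5061] v=[-1.9491]
Step 6: x=[5.0788] v=[-1.7094]
Step 7: x=[4.7632] v=[-1.2624]
Step 8: x=[4.5977] v=[-0.6622]
Step 9: x=[4.6023] v=[0.0183]
First v>=0 after going negative at step 9, time=2.2500

Answer: 2.2500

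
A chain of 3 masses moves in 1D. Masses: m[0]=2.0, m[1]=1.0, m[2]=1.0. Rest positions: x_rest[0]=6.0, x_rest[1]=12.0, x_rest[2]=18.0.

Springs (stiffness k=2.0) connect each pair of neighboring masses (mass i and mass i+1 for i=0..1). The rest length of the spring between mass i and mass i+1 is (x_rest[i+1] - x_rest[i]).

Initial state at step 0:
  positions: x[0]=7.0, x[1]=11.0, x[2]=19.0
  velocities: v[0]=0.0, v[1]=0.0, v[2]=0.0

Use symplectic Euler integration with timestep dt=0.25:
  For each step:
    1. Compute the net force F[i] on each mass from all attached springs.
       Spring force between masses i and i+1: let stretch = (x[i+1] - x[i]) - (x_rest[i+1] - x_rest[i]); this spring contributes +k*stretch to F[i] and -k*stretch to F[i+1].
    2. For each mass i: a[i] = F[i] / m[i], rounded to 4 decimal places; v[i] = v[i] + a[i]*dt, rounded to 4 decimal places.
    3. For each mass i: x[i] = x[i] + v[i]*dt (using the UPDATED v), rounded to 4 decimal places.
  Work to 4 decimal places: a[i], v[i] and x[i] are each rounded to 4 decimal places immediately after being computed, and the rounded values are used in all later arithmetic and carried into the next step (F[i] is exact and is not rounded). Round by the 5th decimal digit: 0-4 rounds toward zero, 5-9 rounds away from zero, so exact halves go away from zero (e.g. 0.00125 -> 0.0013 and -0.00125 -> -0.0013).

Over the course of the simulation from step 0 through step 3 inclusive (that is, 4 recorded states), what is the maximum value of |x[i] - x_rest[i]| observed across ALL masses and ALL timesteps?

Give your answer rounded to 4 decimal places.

Step 0: x=[7.0000 11.0000 19.0000] v=[0.0000 0.0000 0.0000]
Step 1: x=[6.8750 11.5000 18.7500] v=[-0.5000 2.0000 -1.0000]
Step 2: x=[6.6641 12.3281 18.3438] v=[-0.8438 3.3125 -1.6250]
Step 3: x=[6.4322 13.2002 17.9356] v=[-0.9278 3.4884 -1.6329]
Max displacement = 1.2002

Answer: 1.2002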